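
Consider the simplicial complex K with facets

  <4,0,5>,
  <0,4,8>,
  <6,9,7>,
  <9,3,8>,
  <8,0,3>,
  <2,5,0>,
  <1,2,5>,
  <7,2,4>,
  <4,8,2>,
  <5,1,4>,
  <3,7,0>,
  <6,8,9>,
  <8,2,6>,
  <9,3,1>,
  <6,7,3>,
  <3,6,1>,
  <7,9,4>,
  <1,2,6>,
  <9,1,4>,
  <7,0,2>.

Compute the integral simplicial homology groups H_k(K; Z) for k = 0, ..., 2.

Order the vertices as 0 < 1 < 2 < 3 < 4 < 5 < 6 < 7 < 8 < 9. Listing each simplex with vertices in this order, K has dimension 2 with simplices:

  0-simplices (10): [0], [1], [2], [3], [4], [5], [6], [7], [8], [9]
  1-simplices (30): (30 of them)
  2-simplices (20): (20 of them)

so the chain groups are C_0 ≅ Z^10, C_1 ≅ Z^30, C_2 ≅ Z^20.

The boundary map ∂_1: C_1 → C_0 maps an edge to its endpoints' difference, ∂[p,q] = q − p. For instance
  ∂[0,2] = [2] − [0].
This gives a 10×30 integer matrix of rank 9; reducing to Smith normal form yields diagonal entries (1,1,1,1,1,1,1,1,1).

Boundary ∂_2: C_2 → C_1 acts by ∂[p,q,r] = [q,r] − [p,r] + [p,q]. For instance
  ∂[0,4,5] = [4,5] − [0,5] + [0,4],
  ∂[2,4,7] = [4,7] − [2,7] + [2,4].
The 30×20 boundary matrix has rank 20 and Smith normal form diag(1,1,1,1,1,1,1,1,1,1,1,1,1,1,1,1,1,1,1,2).

From H_k ≅ ker(∂_k) / im(∂_{k+1}) we obtain:

  H_0: rank C_0 − rank ∂_1 = 10 − 9 = 1, and the invariant factors of ∂_1 are all 1, so H_0 ≅ Z.
  H_1: rank ker ∂_1 − rank ∂_2 = (30 − 9) − 20 = 1, and ∂_2 has invariant factor 2 > 1, so H_1 ≅ Z ⊕ Z_2.
  H_2: rank ker ∂_2 − rank ∂_3 = (20 − 20) − 0 = 0, and there is no ∂_3, so H_2 ≅ 0.

As a check, the Euler characteristic is 10 − 30 + 20 = 0, which agrees with 1 − 1 + 0 = 0.

H_0 = Z,  H_1 = Z ⊕ Z_2,  H_2 = 0.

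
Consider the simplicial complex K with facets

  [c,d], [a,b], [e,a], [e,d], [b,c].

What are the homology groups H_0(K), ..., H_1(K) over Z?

K has 5 vertices, 5 edges.
rank ∂_0 = 0, rank ∂_1 = 4 ⇒ b_0 = 5 − 0 − 4 = 1; all invariant factors of ∂_1 are 1 so no torsion. So H_0 = Z.
rank ∂_1 = 4, rank ∂_2 = 0 ⇒ b_1 = 5 − 4 − 0 = 1. So H_1 = Z.

H_0 = Z,  H_1 = Z.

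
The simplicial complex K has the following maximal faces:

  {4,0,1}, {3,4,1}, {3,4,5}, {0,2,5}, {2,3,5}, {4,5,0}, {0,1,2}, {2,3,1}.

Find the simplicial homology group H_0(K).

H_0 = Z.

K has 6 vertices, 12 edges, 8 triangles.
rank ∂_0 = 0, rank ∂_1 = 5 ⇒ b_0 = 6 − 0 − 5 = 1; all invariant factors of ∂_1 are 1 so no torsion. So H_0 ≅ Z.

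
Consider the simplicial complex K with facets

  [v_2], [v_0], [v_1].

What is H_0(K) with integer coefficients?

H_0 = Z^3.

Order the vertices as v_0 < v_1 < v_2. Listing each simplex with vertices in this order, K has dimension 0 with simplices:

  0-simplices (3): [v_0], [v_1], [v_2]

giving chain groups C_0 ≅ Z^3.

From H_k ≅ ker(∂_k) / im(∂_{k+1}) we obtain:

  H_0: rank C_0 − rank ∂_1 = 3 − 0 = 3, and there is no ∂_1, so H_0 ≅ Z^3.

(K is a triangulation of a set of 3 points.)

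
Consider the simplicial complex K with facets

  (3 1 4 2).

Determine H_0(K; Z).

Take the total order 1 < 2 < 3 < 4 on the vertex set. Then K (dimension 3) consists of the simplices:

  0-simplices (4): [1], [2], [3], [4]
  1-simplices (6): [1,2], [1,3], [1,4], [2,3], [2,4], [3,4]
  2-simplices (4): [1,2,3], [1,2,4], [1,3,4], [2,3,4]
  3-simplices (1): [1,2,3,4]

so the chain groups are C_0 ≅ Z^4, C_1 ≅ Z^6, C_2 ≅ Z^4, C_3 ≅ Z^1.

Boundary ∂_1: C_1 → C_0 maps an edge to its endpoints' difference, ∂[p,q] = q − p. For instance
  ∂[3,4] = [4] − [3].
The resulting 4×6 matrix has rank 3, and its Smith normal form has invariant factors (1,1,1).

The boundary map ∂_2: C_2 → C_1 sends each 2-simplex [p,q,r] to [q,r] − [p,r] + [p,q]. For instance
  ∂[1,3,4] = [3,4] − [1,4] + [1,3],
  ∂[1,2,3] = [2,3] − [1,3] + [1,2].
As a 6×4 matrix over Z this has rank 3, with invariant factors (1,1,1).

∂_3: C_3 → C_2 sends each 3-simplex σ to the alternating sum Σ_i (−1)^i (σ with its i-th vertex removed). For instance
  ∂[1,2,3,4] = [2,3,4] − [1,3,4] + [1,2,4] − [1,2,3].
The 4×1 boundary matrix has rank 1 and Smith normal form diag(1).

Computing H_k = (kernel of ∂_k) / (image of ∂_{k+1}):

  H_0: rank C_0 − rank ∂_1 = 4 − 3 = 1, and the invariant factors of ∂_1 are all 1, so H_0 ≅ Z.

H_0 = Z.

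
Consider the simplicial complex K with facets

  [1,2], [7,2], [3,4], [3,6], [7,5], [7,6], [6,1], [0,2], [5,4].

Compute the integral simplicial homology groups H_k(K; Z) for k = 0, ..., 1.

H_0 ≅ Z,  H_1 ≅ Z^2.

We work with the vertex ordering 0 < 1 < 2 < 3 < 4 < 5 < 6 < 7. The simplices of K, each written with vertices in increasing order, are:

  0-simplices (8): [0], [1], [2], [3], [4], [5], [6], [7]
  1-simplices (9): [0,2], [1,2], [1,6], [2,7], [3,4], [3,6], [4,5], [5,7], [6,7]

giving chain groups C_0 ≅ Z^8, C_1 ≅ Z^9.

The boundary map ∂_1: C_1 → C_0 maps an edge to its endpoints' difference, ∂[p,q] = q − p.
This gives a 8×9 integer matrix of rank 7; reducing to Smith normal form yields diagonal entries (1,1,1,1,1,1,1).

Now H_k = ker ∂_k / im ∂_{k+1}, so:

  H_0: rank C_0 − rank ∂_1 = 8 − 7 = 1, and the invariant factors of ∂_1 are all 1, so H_0 = Z.
  H_1: rank ker ∂_1 − rank ∂_2 = (9 − 7) − 0 = 2, and there is no ∂_2, so H_1 = Z^2.

As a check, the Euler characteristic is 8 − 9 = -1, which agrees with 1 − 2 = -1.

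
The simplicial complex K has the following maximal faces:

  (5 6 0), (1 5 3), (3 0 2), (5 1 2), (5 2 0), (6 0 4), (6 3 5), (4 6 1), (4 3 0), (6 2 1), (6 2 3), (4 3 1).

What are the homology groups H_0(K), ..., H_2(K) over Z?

H_0 ≅ Z,  H_1 ≅ Z/2Z,  H_2 = 0.

Order the vertices as 0 < 1 < 2 < 3 < 4 < 5 < 6. Listing each simplex with vertices in this order, K has dimension 2 with simplices:

  0-simplices (7): [0], [1], [2], [3], [4], [5], [6]
  1-simplices (18): [0,2], [0,3], [0,4], [0,5], [0,6], [1,2], [1,3], [1,4], [1,5], [1,6], [2,3], [2,5], [2,6], [3,4], [3,5], [3,6], [4,6], [5,6]
  2-simplices (12): [0,2,3], [0,2,5], [0,3,4], [0,4,6], [0,5,6], [1,2,5], [1,2,6], [1,3,4], [1,3,5], [1,4,6], [2,3,6], [3,5,6]

Hence C_0 ≅ Z^7, C_1 ≅ Z^18, C_2 ≅ Z^12.

The boundary map ∂_1: C_1 → C_0 sends each edge [p,q] (with p < q) to q − p.
As a 7×18 matrix over Z this has rank 6, with invariant factors (1,1,1,1,1,1).

∂_2: C_2 → C_1 maps a triangle to the signed sum of its edges. For instance
  ∂[0,5,6] = [5,6] − [0,6] + [0,5],
  ∂[0,3,4] = [3,4] − [0,4] + [0,3].
The resulting 18×12 matrix has rank 12, and its Smith normal form has invariant factors (1,1,1,1,1,1,1,1,1,1,1,2).

Reading off H_k = ker ∂_k / im ∂_{k+1}:

  H_0: rank C_0 − rank ∂_1 = 7 − 6 = 1, and the invariant factors of ∂_1 are all 1, so H_0 ≅ Z.
  H_1: rank ker ∂_1 − rank ∂_2 = (18 − 6) − 12 = 0, and ∂_2 has invariant factor 2 > 1, so H_1 ≅ Z/2Z.
  H_2: rank ker ∂_2 − rank ∂_3 = (12 − 12) − 0 = 0, and there is no ∂_3, so H_2 ≅ 0.

As a check, the Euler characteristic is 7 − 18 + 12 = 1, which agrees with 1 − 0 + 0 = 1.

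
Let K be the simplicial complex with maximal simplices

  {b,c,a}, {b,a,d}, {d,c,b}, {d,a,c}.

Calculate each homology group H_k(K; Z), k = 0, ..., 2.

Take the total order a < b < c < d on the vertex set. Then K (dimension 2) consists of the simplices:

  0-simplices (4): a, b, c, d
  1-simplices (6): ab, ac, ad, bc, bd, cd
  2-simplices (4): abc, abd, acd, bcd

so the chain groups are C_0 ≅ Z^4, C_1 ≅ Z^6, C_2 ≅ Z^4.

The boundary map ∂_1: C_1 → C_0 maps an edge to its endpoints' difference, ∂[p,q] = q − p. For instance
  ∂bd = d − b.
The 4×6 boundary matrix has rank 3 and Smith normal form diag(1,1,1).

∂_2: C_2 → C_1 acts by ∂[p,q,r] = [q,r] − [p,r] + [p,q]. For instance
  ∂acd = cd − ad + ac,
  ∂abc = bc − ac + ab.
As a 6×4 matrix over Z this has rank 3, with invariant factors (1,1,1).

Now H_k = ker ∂_k / im ∂_{k+1}, so:

  H_0: rank C_0 − rank ∂_1 = 4 − 3 = 1, and the invariant factors of ∂_1 are all 1, so H_0 = Z.
  H_1: rank ker ∂_1 − rank ∂_2 = (6 − 3) − 3 = 0, and the invariant factors of ∂_2 are all 1, so H_1 = 0.
  H_2: rank ker ∂_2 − rank ∂_3 = (4 − 3) − 0 = 1, and there is no ∂_3, so H_2 = Z.

As a check, the Euler characteristic is 4 − 6 + 4 = 2, which agrees with 1 − 0 + 1 = 2.
(K is a triangulation of the 2-sphere S^2.)

H_0 ≅ Z,  H_1 = 0,  H_2 ≅ Z.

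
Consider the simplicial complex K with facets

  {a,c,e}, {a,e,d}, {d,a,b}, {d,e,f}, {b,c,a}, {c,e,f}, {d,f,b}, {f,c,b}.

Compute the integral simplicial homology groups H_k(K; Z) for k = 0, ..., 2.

We work with the vertex ordering a < b < c < d < e < f. The simplices of K, each written with vertices in increasing order, are:

  0-simplices (6): a, b, c, d, e, f
  1-simplices (12): ab, ac, ad, ae, bc, bd, bf, ce, cf, de, df, ef
  2-simplices (8): abc, abd, ace, ade, bcf, bdf, cef, def

so the chain groups are C_0 ≅ Z^6, C_1 ≅ Z^12, C_2 ≅ Z^8.

∂_1: C_1 → C_0 sends each edge [p,q] (with p < q) to q − p. For instance
  ∂ad = d − a.
The resulting 6×12 matrix has rank 5, and its Smith normal form has invariant factors (1,1,1,1,1).

∂_2: C_2 → C_1 acts by ∂[p,q,r] = [q,r] − [p,r] + [p,q]. For instance
  ∂ace = ce − ae + ac,
  ∂bcf = cf − bf + bc.
This gives a 12×8 integer matrix of rank 7; reducing to Smith normal form yields diagonal entries (1,1,1,1,1,1,1).

Computing H_k = (kernel of ∂_k) / (image of ∂_{k+1}):

  H_0: rank C_0 − rank ∂_1 = 6 − 5 = 1, and the invariant factors of ∂_1 are all 1, so H_0 = Z.
  H_1: rank ker ∂_1 − rank ∂_2 = (12 − 5) − 7 = 0, and the invariant factors of ∂_2 are all 1, so H_1 = 0.
  H_2: rank ker ∂_2 − rank ∂_3 = (8 − 7) − 0 = 1, and there is no ∂_3, so H_2 = Z.

(K is a triangulation of the 2-sphere S^2.)

H_0 = Z,  H_1 = 0,  H_2 = Z.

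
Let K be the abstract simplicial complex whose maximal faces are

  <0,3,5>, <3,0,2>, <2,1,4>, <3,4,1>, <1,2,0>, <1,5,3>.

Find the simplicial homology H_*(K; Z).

Take the total order 0 < 1 < 2 < 3 < 4 < 5 on the vertex set. Then K (dimension 2) consists of the simplices:

  0-simplices (6): [0], [1], [2], [3], [4], [5]
  1-simplices (12): [0,1], [0,2], [0,3], [0,5], [1,2], [1,3], [1,4], [1,5], [2,3], [2,4], [3,4], [3,5]
  2-simplices (6): [0,1,2], [0,2,3], [0,3,5], [1,2,4], [1,3,4], [1,3,5]

Hence C_0 ≅ Z^6, C_1 ≅ Z^12, C_2 ≅ Z^6.

The boundary map ∂_1: C_1 → C_0 sends each edge [p,q] (with p < q) to q − p.
The 6×12 boundary matrix has rank 5 and Smith normal form diag(1,1,1,1,1).

∂_2: C_2 → C_1 maps a triangle to the signed sum of its edges. For instance
  ∂[0,1,2] = [1,2] − [0,2] + [0,1],
  ∂[1,3,4] = [3,4] − [1,4] + [1,3].
The resulting 12×6 matrix has rank 6, and its Smith normal form has invariant factors (1,1,1,1,1,1).

From H_k ≅ ker(∂_k) / im(∂_{k+1}) we obtain:

  H_0: rank C_0 − rank ∂_1 = 6 − 5 = 1, and the invariant factors of ∂_1 are all 1, so H_0 ≅ Z.
  H_1: rank ker ∂_1 − rank ∂_2 = (12 − 5) − 6 = 1, and the invariant factors of ∂_2 are all 1, so H_1 ≅ Z.
  H_2: rank ker ∂_2 − rank ∂_3 = (6 − 6) − 0 = 0, and there is no ∂_3, so H_2 ≅ 0.

As a check, the Euler characteristic is 6 − 12 + 6 = 0, which agrees with 1 − 1 + 0 = 0.

H_0 ≅ Z,  H_1 ≅ Z,  H_2 = 0.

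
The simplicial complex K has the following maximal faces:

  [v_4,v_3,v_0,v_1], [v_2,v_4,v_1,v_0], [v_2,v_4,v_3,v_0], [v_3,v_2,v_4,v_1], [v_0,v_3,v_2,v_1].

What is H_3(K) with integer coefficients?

Take the total order v_0 < v_1 < v_2 < v_3 < v_4 on the vertex set. Then K (dimension 3) consists of the simplices:

  0-simplices (5): [v_0], [v_1], [v_2], [v_3], [v_4]
  1-simplices (10): [v_0,v_1], [v_0,v_2], [v_0,v_3], [v_0,v_4], [v_1,v_2], [v_1,v_3], [v_1,v_4], [v_2,v_3], [v_2,v_4], [v_3,v_4]
  2-simplices (10): [v_0,v_1,v_2], [v_0,v_1,v_3], [v_0,v_1,v_4], [v_0,v_2,v_3], [v_0,v_2,v_4], [v_0,v_3,v_4], [v_1,v_2,v_3], [v_1,v_2,v_4], [v_1,v_3,v_4], [v_2,v_3,v_4]
  3-simplices (5): [v_0,v_1,v_2,v_3], [v_0,v_1,v_2,v_4], [v_0,v_1,v_3,v_4], [v_0,v_2,v_3,v_4], [v_1,v_2,v_3,v_4]

giving chain groups C_0 ≅ Z^5, C_1 ≅ Z^10, C_2 ≅ Z^10, C_3 ≅ Z^5.

Boundary ∂_1: C_1 → C_0 is given by ∂[p,q] = [q] − [p].
As a 5×10 matrix over Z this has rank 4, with invariant factors (1,1,1,1).

The boundary map ∂_2: C_2 → C_1 sends each 2-simplex [p,q,r] to [q,r] − [p,r] + [p,q]. For instance
  ∂[v_1,v_3,v_4] = [v_3,v_4] − [v_1,v_4] + [v_1,v_3],
  ∂[v_0,v_3,v_4] = [v_3,v_4] − [v_0,v_4] + [v_0,v_3].
This gives a 10×10 integer matrix of rank 6; reducing to Smith normal form yields diagonal entries (1,1,1,1,1,1).

∂_3: C_3 → C_2 sends each 3-simplex σ to the alternating sum Σ_i (−1)^i (σ with its i-th vertex removed). For instance
  ∂[v_0,v_1,v_2,v_4] = [v_1,v_2,v_4] − [v_0,v_2,v_4] + [v_0,v_1,v_4] − [v_0,v_1,v_2],
  ∂[v_0,v_1,v_2,v_3] = [v_1,v_2,v_3] − [v_0,v_2,v_3] + [v_0,v_1,v_3] − [v_0,v_1,v_2].
This gives a 10×5 integer matrix of rank 4; reducing to Smith normal form yields diagonal entries (1,1,1,1).

Computing H_k = (kernel of ∂_k) / (image of ∂_{k+1}):

  H_3: rank ker ∂_3 − rank ∂_4 = (5 − 4) − 0 = 1, and there is no ∂_4, so H_3 = Z.

(K is a triangulation of the 3-sphere S^3.)

H_3 = Z.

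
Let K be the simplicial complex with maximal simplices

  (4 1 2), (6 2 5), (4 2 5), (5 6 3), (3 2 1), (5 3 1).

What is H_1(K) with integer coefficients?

Order the vertices as 1 < 2 < 3 < 4 < 5 < 6. Listing each simplex with vertices in this order, K has dimension 2 with simplices:

  0-simplices (6): [1], [2], [3], [4], [5], [6]
  1-simplices (12): [1,2], [1,3], [1,4], [1,5], [2,3], [2,4], [2,5], [2,6], [3,5], [3,6], [4,5], [5,6]
  2-simplices (6): [1,2,3], [1,2,4], [1,3,5], [2,4,5], [2,5,6], [3,5,6]

so the chain groups are C_0 ≅ Z^6, C_1 ≅ Z^12, C_2 ≅ Z^6.

The boundary map ∂_1: C_1 → C_0 sends each edge [p,q] (with p < q) to q − p. For instance
  ∂[1,2] = [2] − [1].
As a 6×12 matrix over Z this has rank 5, with invariant factors (1,1,1,1,1).

∂_2: C_2 → C_1 sends each 2-simplex [p,q,r] to [q,r] − [p,r] + [p,q]. For instance
  ∂[1,3,5] = [3,5] − [1,5] + [1,3],
  ∂[2,4,5] = [4,5] − [2,5] + [2,4].
The 12×6 boundary matrix has rank 6 and Smith normal form diag(1,1,1,1,1,1).

Now H_k = ker ∂_k / im ∂_{k+1}, so:

  H_1: rank ker ∂_1 − rank ∂_2 = (12 − 5) − 6 = 1, and the invariant factors of ∂_2 are all 1, so H_1 = Z.

(K is a triangulation of the cylinder S^1 x I.)

H_1 = Z.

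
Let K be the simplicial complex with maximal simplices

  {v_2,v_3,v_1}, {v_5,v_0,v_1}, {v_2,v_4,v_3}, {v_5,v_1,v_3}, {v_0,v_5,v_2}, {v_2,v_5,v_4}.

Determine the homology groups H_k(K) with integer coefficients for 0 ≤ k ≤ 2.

H_0 ≅ Z,  H_1 ≅ Z,  H_2 = 0.

Take the total order v_0 < v_1 < v_2 < v_3 < v_4 < v_5 on the vertex set. Then K (dimension 2) consists of the simplices:

  0-simplices (6): [v_0], [v_1], [v_2], [v_3], [v_4], [v_5]
  1-simplices (12): [v_0,v_1], [v_0,v_2], [v_0,v_5], [v_1,v_2], [v_1,v_3], [v_1,v_5], [v_2,v_3], [v_2,v_4], [v_2,v_5], [v_3,v_4], [v_3,v_5], [v_4,v_5]
  2-simplices (6): [v_0,v_1,v_5], [v_0,v_2,v_5], [v_1,v_2,v_3], [v_1,v_3,v_5], [v_2,v_3,v_4], [v_2,v_4,v_5]

Hence C_0 ≅ Z^6, C_1 ≅ Z^12, C_2 ≅ Z^6.

∂_1: C_1 → C_0 sends each edge [p,q] (with p < q) to q − p. For instance
  ∂[v_3,v_4] = [v_4] − [v_3].
The 6×12 boundary matrix has rank 5 and Smith normal form diag(1,1,1,1,1).

Boundary ∂_2: C_2 → C_1 acts by ∂[p,q,r] = [q,r] − [p,r] + [p,q]. For instance
  ∂[v_0,v_2,v_5] = [v_2,v_5] − [v_0,v_5] + [v_0,v_2],
  ∂[v_0,v_1,v_5] = [v_1,v_5] − [v_0,v_5] + [v_0,v_1].
As a 12×6 matrix over Z this has rank 6, with invariant factors (1,1,1,1,1,1).

Computing H_k = (kernel of ∂_k) / (image of ∂_{k+1}):

  H_0: rank C_0 − rank ∂_1 = 6 − 5 = 1, and the invariant factors of ∂_1 are all 1, so H_0 ≅ Z.
  H_1: rank ker ∂_1 − rank ∂_2 = (12 − 5) − 6 = 1, and the invariant factors of ∂_2 are all 1, so H_1 ≅ Z.
  H_2: rank ker ∂_2 − rank ∂_3 = (6 − 6) − 0 = 0, and there is no ∂_3, so H_2 ≅ 0.

As a check, the Euler characteristic is 6 − 12 + 6 = 0, which agrees with 1 − 1 + 0 = 0.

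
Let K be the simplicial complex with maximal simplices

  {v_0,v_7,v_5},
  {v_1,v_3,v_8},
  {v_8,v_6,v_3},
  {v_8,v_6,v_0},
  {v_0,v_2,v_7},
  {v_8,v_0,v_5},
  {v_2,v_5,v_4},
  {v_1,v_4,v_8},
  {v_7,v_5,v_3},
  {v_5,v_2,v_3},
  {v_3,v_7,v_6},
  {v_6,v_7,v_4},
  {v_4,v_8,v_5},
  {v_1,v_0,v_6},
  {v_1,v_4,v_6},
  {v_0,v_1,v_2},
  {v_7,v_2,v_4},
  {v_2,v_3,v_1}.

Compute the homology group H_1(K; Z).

Take the total order v_0 < v_1 < v_2 < v_3 < v_4 < v_5 < v_6 < v_7 < v_8 on the vertex set. Then K (dimension 2) consists of the simplices:

  0-simplices (9): [v_0], [v_1], [v_2], [v_3], [v_4], [v_5], [v_6], [v_7], [v_8]
  1-simplices (27): (27 of them)
  2-simplices (18): (18 of them)

so the chain groups are C_0 ≅ Z^9, C_1 ≅ Z^27, C_2 ≅ Z^18.

The boundary map ∂_1: C_1 → C_0 sends each edge [p,q] (with p < q) to q − p. For instance
  ∂[v_1,v_2] = [v_2] − [v_1].
This gives a 9×27 integer matrix of rank 8; reducing to Smith normal form yields diagonal entries (1,1,1,1,1,1,1,1).

The boundary map ∂_2: C_2 → C_1 acts by ∂[p,q,r] = [q,r] − [p,r] + [p,q]. For instance
  ∂[v_1,v_2,v_3] = [v_2,v_3] − [v_1,v_3] + [v_1,v_2],
  ∂[v_0,v_6,v_8] = [v_6,v_8] − [v_0,v_8] + [v_0,v_6].
The 27×18 boundary matrix has rank 18 and Smith normal form diag(1,1,1,1,1,1,1,1,1,1,1,1,1,1,1,1,1,2).

Now H_k = ker ∂_k / im ∂_{k+1}, so:

  H_1: rank ker ∂_1 − rank ∂_2 = (27 − 8) − 18 = 1, and ∂_2 has invariant factor 2 > 1, so H_1 ≅ Z ⊕ Z/2Z.

H_1 = Z ⊕ Z/2Z.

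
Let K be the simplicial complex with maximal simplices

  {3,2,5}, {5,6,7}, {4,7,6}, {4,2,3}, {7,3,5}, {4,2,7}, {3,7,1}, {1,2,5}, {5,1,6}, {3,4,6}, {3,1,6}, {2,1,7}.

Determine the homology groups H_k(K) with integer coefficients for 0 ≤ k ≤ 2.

H_0 ≅ Z,  H_1 ≅ Z/2,  H_2 = 0.

Take the total order 1 < 2 < 3 < 4 < 5 < 6 < 7 on the vertex set. Then K (dimension 2) consists of the simplices:

  0-simplices (7): [1], [2], [3], [4], [5], [6], [7]
  1-simplices (18): [1,2], [1,3], [1,5], [1,6], [1,7], [2,3], [2,4], [2,5], [2,7], [3,4], [3,5], [3,6], [3,7], [4,6], [4,7], [5,6], [5,7], [6,7]
  2-simplices (12): [1,2,5], [1,2,7], [1,3,6], [1,3,7], [1,5,6], [2,3,4], [2,3,5], [2,4,7], [3,4,6], [3,5,7], [4,6,7], [5,6,7]

so the chain groups are C_0 ≅ Z^7, C_1 ≅ Z^18, C_2 ≅ Z^12.

The boundary map ∂_1: C_1 → C_0 maps an edge to its endpoints' difference, ∂[p,q] = q − p. For instance
  ∂[4,6] = [6] − [4].
The 7×18 boundary matrix has rank 6 and Smith normal form diag(1,1,1,1,1,1).

∂_2: C_2 → C_1 sends each 2-simplex [p,q,r] to [q,r] − [p,r] + [p,q]. For instance
  ∂[2,3,4] = [3,4] − [2,4] + [2,3],
  ∂[3,4,6] = [4,6] − [3,6] + [3,4].
The 18×12 boundary matrix has rank 12 and Smith normal form diag(1,1,1,1,1,1,1,1,1,1,1,2).

Now H_k = ker ∂_k / im ∂_{k+1}, so:

  H_0: rank C_0 − rank ∂_1 = 7 − 6 = 1, and the invariant factors of ∂_1 are all 1, so H_0 ≅ Z.
  H_1: rank ker ∂_1 − rank ∂_2 = (18 − 6) − 12 = 0, and ∂_2 has invariant factor 2 > 1, so H_1 ≅ Z/2.
  H_2: rank ker ∂_2 − rank ∂_3 = (12 − 12) − 0 = 0, and there is no ∂_3, so H_2 ≅ 0.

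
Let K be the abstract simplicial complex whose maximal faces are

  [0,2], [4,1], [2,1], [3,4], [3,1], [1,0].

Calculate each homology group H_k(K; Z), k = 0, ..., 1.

We work with the vertex ordering 0 < 1 < 2 < 3 < 4. The simplices of K, each written with vertices in increasing order, are:

  0-simplices (5): [0], [1], [2], [3], [4]
  1-simplices (6): [0,1], [0,2], [1,2], [1,3], [1,4], [3,4]

Hence C_0 ≅ Z^5, C_1 ≅ Z^6.

Boundary ∂_1: C_1 → C_0 maps an edge to its endpoints' difference, ∂[p,q] = q − p.
The resulting 5×6 matrix has rank 4, and its Smith normal form has invariant factors (1,1,1,1).

Computing H_k = (kernel of ∂_k) / (image of ∂_{k+1}):

  H_0: rank C_0 − rank ∂_1 = 5 − 4 = 1, and the invariant factors of ∂_1 are all 1, so H_0 ≅ Z.
  H_1: rank ker ∂_1 − rank ∂_2 = (6 − 4) − 0 = 2, and there is no ∂_2, so H_1 ≅ Z^2.

H_0 = Z,  H_1 = Z^2.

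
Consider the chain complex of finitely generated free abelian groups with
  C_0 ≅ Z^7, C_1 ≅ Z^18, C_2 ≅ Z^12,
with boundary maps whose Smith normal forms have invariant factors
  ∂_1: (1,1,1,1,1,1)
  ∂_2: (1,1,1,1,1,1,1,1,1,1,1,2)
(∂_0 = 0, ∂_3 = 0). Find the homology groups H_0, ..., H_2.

H_0 ≅ Z,  H_1 ≅ Z/2Z,  H_2 = 0.

H_0: b_0 = 7 − 0 − 6 = 1; torsion from ∂_1 factors > 1: none. So H_0 ≅ Z.
H_1: b_1 = 18 − 6 − 12 = 0; torsion from ∂_2 factors > 1: [2]. So H_1 ≅ Z/2Z.
H_2: b_2 = 12 − 12 − 0 = 0; torsion from ∂_3 factors > 1: none. So H_2 ≅ 0.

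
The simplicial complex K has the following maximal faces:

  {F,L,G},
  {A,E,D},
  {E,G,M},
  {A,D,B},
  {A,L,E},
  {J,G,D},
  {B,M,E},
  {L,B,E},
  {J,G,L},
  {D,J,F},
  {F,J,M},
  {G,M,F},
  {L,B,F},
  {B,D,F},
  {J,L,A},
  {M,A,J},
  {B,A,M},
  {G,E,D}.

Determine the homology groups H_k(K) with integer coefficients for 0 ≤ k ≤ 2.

Take the total order A < B < D < E < F < G < J < L < M on the vertex set. Then K (dimension 2) consists of the simplices:

  0-simplices (9): A, B, D, E, F, G, J, L, M
  1-simplices (27): AB, AD, AE, AJ, AL, AM, BD, BE, BF, BL, BM, DE, DF, DG, DJ, EG, EL, EM, FG, FJ, FL, FM, GJ, GL, GM, JL, JM
  2-simplices (18): ABD, ABM, ADE, AEL, AJL, AJM, BDF, BEL, BEM, BFL, DEG, DFJ, DGJ, EGM, FGL, FGM, FJM, GJL

giving chain groups C_0 ≅ Z^9, C_1 ≅ Z^27, C_2 ≅ Z^18.

∂_1: C_1 → C_0 maps an edge to its endpoints' difference, ∂[p,q] = q − p. For instance
  ∂AL = L − A.
The resulting 9×27 matrix has rank 8, and its Smith normal form has invariant factors (1,1,1,1,1,1,1,1).

Boundary ∂_2: C_2 → C_1 sends each 2-simplex [p,q,r] to [q,r] − [p,r] + [p,q]. For instance
  ∂FJM = JM − FM + FJ,
  ∂ABD = BD − AD + AB.
The 27×18 boundary matrix has rank 18 and Smith normal form diag(1,1,1,1,1,1,1,1,1,1,1,1,1,1,1,1,1,2).

Reading off H_k = ker ∂_k / im ∂_{k+1}:

  H_0: rank C_0 − rank ∂_1 = 9 − 8 = 1, and the invariant factors of ∂_1 are all 1, so H_0 = Z.
  H_1: rank ker ∂_1 − rank ∂_2 = (27 − 8) − 18 = 1, and ∂_2 has invariant factor 2 > 1, so H_1 = Z ⊕ Z/2Z.
  H_2: rank ker ∂_2 − rank ∂_3 = (18 − 18) − 0 = 0, and there is no ∂_3, so H_2 = 0.

As a check, the Euler characteristic is 9 − 27 + 18 = 0, which agrees with 1 − 1 + 0 = 0.
(K is a triangulation of the Klein bottle.)

H_0 ≅ Z,  H_1 ≅ Z ⊕ Z/2Z,  H_2 = 0.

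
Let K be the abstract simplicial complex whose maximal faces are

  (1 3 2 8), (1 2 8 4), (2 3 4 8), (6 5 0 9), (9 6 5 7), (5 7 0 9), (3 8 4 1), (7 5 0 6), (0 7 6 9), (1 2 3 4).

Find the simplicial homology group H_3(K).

H_3 = Z^2.

We work with the vertex ordering 0 < 1 < 2 < 3 < 4 < 5 < 6 < 7 < 8 < 9. The simplices of K, each written with vertices in increasing order, are:

  0-simplices (10): [0], [1], [2], [3], [4], [5], [6], [7], [8], [9]
  1-simplices (20): [0,5], [0,6], [0,7], [0,9], [1,2], [1,3], [1,4], [1,8], [2,3], [2,4], [2,8], [3,4], [3,8], [4,8], [5,6], [5,7], [5,9], [6,7], [6,9], [7,9]
  2-simplices (20): (20 of them)
  3-simplices (10): [0,5,6,7], [0,5,6,9], [0,5,7,9], [0,6,7,9], [1,2,3,4], [1,2,3,8], [1,2,4,8], [1,3,4,8], [2,3,4,8], [5,6,7,9]

so the chain groups are C_0 ≅ Z^10, C_1 ≅ Z^20, C_2 ≅ Z^20, C_3 ≅ Z^10.

∂_1: C_1 → C_0 sends each edge [p,q] (with p < q) to q − p.
The resulting 10×20 matrix has rank 8, and its Smith normal form has invariant factors (1,1,1,1,1,1,1,1).

The boundary map ∂_2: C_2 → C_1 maps a triangle to the signed sum of its edges. For instance
  ∂[3,4,8] = [4,8] − [3,8] + [3,4],
  ∂[2,4,8] = [4,8] − [2,8] + [2,4].
As a 20×20 matrix over Z this has rank 12, with invariant factors (1,1,1,1,1,1,1,1,1,1,1,1).

∂_3: C_3 → C_2 sends each 3-simplex σ to the alternating sum Σ_i (−1)^i (σ with its i-th vertex removed). For instance
  ∂[0,5,7,9] = [5,7,9] − [0,7,9] + [0,5,9] − [0,5,7],
  ∂[0,5,6,7] = [5,6,7] − [0,6,7] + [0,5,7] − [0,5,6].
As a 20×10 matrix over Z this has rank 8, with invariant factors (1,1,1,1,1,1,1,1).

Now H_k = ker ∂_k / im ∂_{k+1}, so:

  H_3: rank ker ∂_3 − rank ∂_4 = (10 − 8) − 0 = 2, and there is no ∂_4, so H_3 = Z^2.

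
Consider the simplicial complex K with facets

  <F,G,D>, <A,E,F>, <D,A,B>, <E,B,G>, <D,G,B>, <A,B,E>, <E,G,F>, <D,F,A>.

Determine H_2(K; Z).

H_2 ≅ Z.

Order the vertices as A < B < D < E < F < G. Listing each simplex with vertices in this order, K has dimension 2 with simplices:

  0-simplices (6): A, B, D, E, F, G
  1-simplices (12): AB, AD, AE, AF, BD, BE, BG, DF, DG, EF, EG, FG
  2-simplices (8): ABD, ABE, ADF, AEF, BDG, BEG, DFG, EFG

so the chain groups are C_0 ≅ Z^6, C_1 ≅ Z^12, C_2 ≅ Z^8.

Boundary ∂_1: C_1 → C_0 sends each edge [p,q] (with p < q) to q − p.
As a 6×12 matrix over Z this has rank 5, with invariant factors (1,1,1,1,1).

∂_2: C_2 → C_1 sends each 2-simplex [p,q,r] to [q,r] − [p,r] + [p,q]. For instance
  ∂BEG = EG − BG + BE,
  ∂BDG = DG − BG + BD.
This gives a 12×8 integer matrix of rank 7; reducing to Smith normal form yields diagonal entries (1,1,1,1,1,1,1).

Computing H_k = (kernel of ∂_k) / (image of ∂_{k+1}):

  H_2: rank ker ∂_2 − rank ∂_3 = (8 − 7) − 0 = 1, and there is no ∂_3, so H_2 ≅ Z.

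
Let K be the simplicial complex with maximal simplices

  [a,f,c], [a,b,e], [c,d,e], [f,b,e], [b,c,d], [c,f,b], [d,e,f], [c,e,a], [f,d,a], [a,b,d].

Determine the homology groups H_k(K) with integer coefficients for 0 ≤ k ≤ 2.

We work with the vertex ordering a < b < c < d < e < f. The simplices of K, each written with vertices in increasing order, are:

  0-simplices (6): a, b, c, d, e, f
  1-simplices (15): ab, ac, ad, ae, af, bc, bd, be, bf, cd, ce, cf, de, df, ef
  2-simplices (10): abd, abe, ace, acf, adf, bcd, bcf, bef, cde, def

so the chain groups are C_0 ≅ Z^6, C_1 ≅ Z^15, C_2 ≅ Z^10.

The boundary map ∂_1: C_1 → C_0 maps an edge to its endpoints' difference, ∂[p,q] = q − p. For instance
  ∂df = f − d.
The 6×15 boundary matrix has rank 5 and Smith normal form diag(1,1,1,1,1).

The boundary map ∂_2: C_2 → C_1 acts by ∂[p,q,r] = [q,r] − [p,r] + [p,q]. For instance
  ∂cde = de − ce + cd,
  ∂abe = be − ae + ab.
The 15×10 boundary matrix has rank 10 and Smith normal form diag(1,1,1,1,1,1,1,1,1,2).

From H_k ≅ ker(∂_k) / im(∂_{k+1}) we obtain:

  H_0: rank C_0 − rank ∂_1 = 6 − 5 = 1, and the invariant factors of ∂_1 are all 1, so H_0 ≅ Z.
  H_1: rank ker ∂_1 − rank ∂_2 = (15 − 5) − 10 = 0, and ∂_2 has invariant factor 2 > 1, so H_1 ≅ Z/2.
  H_2: rank ker ∂_2 − rank ∂_3 = (10 − 10) − 0 = 0, and there is no ∂_3, so H_2 ≅ 0.

As a check, the Euler characteristic is 6 − 15 + 10 = 1, which agrees with 1 − 0 + 0 = 1.
(K is a triangulation of the real projective plane RP^2.)

H_0 ≅ Z,  H_1 ≅ Z/2,  H_2 = 0.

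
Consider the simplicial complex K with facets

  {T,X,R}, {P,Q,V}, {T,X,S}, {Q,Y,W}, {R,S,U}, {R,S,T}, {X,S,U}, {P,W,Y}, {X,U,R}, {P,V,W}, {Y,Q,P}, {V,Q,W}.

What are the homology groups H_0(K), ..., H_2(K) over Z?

H_0 = Z^2,  H_1 = 0,  H_2 = Z^2.

Take the total order P < Q < R < S < T < U < V < W < X < Y on the vertex set. Then K (dimension 2) consists of the simplices:

  0-simplices (10): P, Q, R, S, T, U, V, W, X, Y
  1-simplices (18): PQ, PV, PW, PY, QV, QW, QY, RS, RT, RU, RX, ST, SU, SX, TX, UX, VW, WY
  2-simplices (12): PQV, PQY, PVW, PWY, QVW, QWY, RST, RSU, RTX, RUX, STX, SUX

so the chain groups are C_0 ≅ Z^10, C_1 ≅ Z^18, C_2 ≅ Z^12.

∂_1: C_1 → C_0 sends each edge [p,q] (with p < q) to q − p. For instance
  ∂QW = W − Q.
The resulting 10×18 matrix has rank 8, and its Smith normal form has invariant factors (1,1,1,1,1,1,1,1).

∂_2: C_2 → C_1 maps a triangle to the signed sum of its edges. For instance
  ∂RUX = UX − RX + RU,
  ∂PQY = QY − PY + PQ.
As a 18×12 matrix over Z this has rank 10, with invariant factors (1,1,1,1,1,1,1,1,1,1).

Now H_k = ker ∂_k / im ∂_{k+1}, so:

  H_0: rank C_0 − rank ∂_1 = 10 − 8 = 2, and the invariant factors of ∂_1 are all 1, so H_0 ≅ Z^2.
  H_1: rank ker ∂_1 − rank ∂_2 = (18 − 8) − 10 = 0, and the invariant factors of ∂_2 are all 1, so H_1 ≅ 0.
  H_2: rank ker ∂_2 − rank ∂_3 = (12 − 10) − 0 = 2, and there is no ∂_3, so H_2 ≅ Z^2.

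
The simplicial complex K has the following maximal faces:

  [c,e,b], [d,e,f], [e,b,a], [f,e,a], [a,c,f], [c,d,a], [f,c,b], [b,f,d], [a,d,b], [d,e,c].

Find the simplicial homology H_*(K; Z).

H_0 ≅ Z,  H_1 ≅ Z/2,  H_2 = 0.

K has 6 vertices, 15 edges, 10 triangles.
rank ∂_0 = 0, rank ∂_1 = 5 ⇒ b_0 = 6 − 0 − 5 = 1; all invariant factors of ∂_1 are 1 so no torsion. So H_0 = Z.
rank ∂_1 = 5, rank ∂_2 = 10 ⇒ b_1 = 15 − 5 − 10 = 0; ∂_2 has invariant factor(s) [2] giving torsion. So H_1 = Z/2.
rank ∂_2 = 10, rank ∂_3 = 0 ⇒ b_2 = 10 − 10 − 0 = 0. So H_2 = 0.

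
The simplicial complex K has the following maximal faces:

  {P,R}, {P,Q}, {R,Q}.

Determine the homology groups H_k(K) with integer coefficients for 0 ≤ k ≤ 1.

Fix the vertex order P < Q < R and write every simplex with vertices in increasing order. Then dim K = 1 and the simplices of K are:

  0-simplices (3): P, Q, R
  1-simplices (3): PQ, PR, QR

Hence C_0 ≅ Z^3, C_1 ≅ Z^3.

The boundary map ∂_1: C_1 → C_0 sends each edge [p,q] (with p < q) to q − p. For instance
  ∂PR = R − P.
The resulting 3×3 matrix has rank 2, and its Smith normal form has invariant factors (1,1).

Now H_k = ker ∂_k / im ∂_{k+1}, so:

  H_0: rank C_0 − rank ∂_1 = 3 − 2 = 1, and the invariant factors of ∂_1 are all 1, so H_0 ≅ Z.
  H_1: rank ker ∂_1 − rank ∂_2 = (3 − 2) − 0 = 1, and there is no ∂_2, so H_1 ≅ Z.

As a check, the Euler characteristic is 3 − 3 = 0, which agrees with 1 − 1 = 0.
(K is a triangulation of the circle S^1.)

H_0 ≅ Z,  H_1 ≅ Z.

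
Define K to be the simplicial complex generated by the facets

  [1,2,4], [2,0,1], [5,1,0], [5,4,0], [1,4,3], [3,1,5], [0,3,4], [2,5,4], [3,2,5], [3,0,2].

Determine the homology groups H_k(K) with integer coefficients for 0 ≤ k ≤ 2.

H_0 ≅ Z,  H_1 ≅ Z/2,  H_2 = 0.

K has 6 vertices, 15 edges, 10 triangles.
rank ∂_0 = 0, rank ∂_1 = 5 ⇒ b_0 = 6 − 0 − 5 = 1; all invariant factors of ∂_1 are 1 so no torsion. So H_0 = Z.
rank ∂_1 = 5, rank ∂_2 = 10 ⇒ b_1 = 15 − 5 − 10 = 0; ∂_2 has invariant factor(s) [2] giving torsion. So H_1 = Z/2.
rank ∂_2 = 10, rank ∂_3 = 0 ⇒ b_2 = 10 − 10 − 0 = 0. So H_2 = 0.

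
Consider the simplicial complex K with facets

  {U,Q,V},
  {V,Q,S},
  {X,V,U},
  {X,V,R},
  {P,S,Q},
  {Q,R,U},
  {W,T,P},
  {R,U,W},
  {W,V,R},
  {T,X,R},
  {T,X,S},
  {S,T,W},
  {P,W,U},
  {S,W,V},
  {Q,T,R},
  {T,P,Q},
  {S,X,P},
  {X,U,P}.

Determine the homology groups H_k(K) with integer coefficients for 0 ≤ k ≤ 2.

H_0 ≅ Z,  H_1 ≅ Z ⊕ Z/2Z,  H_2 = 0.

K has 9 vertices, 27 edges, 18 triangles.
rank ∂_0 = 0, rank ∂_1 = 8 ⇒ b_0 = 9 − 0 − 8 = 1; all invariant factors of ∂_1 are 1 so no torsion. So H_0 ≅ Z.
rank ∂_1 = 8, rank ∂_2 = 18 ⇒ b_1 = 27 − 8 − 18 = 1; ∂_2 has invariant factor(s) [2] giving torsion. So H_1 ≅ Z ⊕ Z/2Z.
rank ∂_2 = 18, rank ∂_3 = 0 ⇒ b_2 = 18 − 18 − 0 = 0. So H_2 ≅ 0.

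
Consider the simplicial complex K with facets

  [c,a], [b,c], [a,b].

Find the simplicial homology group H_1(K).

H_1 ≅ Z.

We work with the vertex ordering a < b < c. The simplices of K, each written with vertices in increasing order, are:

  0-simplices (3): a, b, c
  1-simplices (3): ab, ac, bc

so the chain groups are C_0 ≅ Z^3, C_1 ≅ Z^3.

The boundary map ∂_1: C_1 → C_0 maps an edge to its endpoints' difference, ∂[p,q] = q − p. For instance
  ∂ab = b − a.
This gives a 3×3 integer matrix of rank 2; reducing to Smith normal form yields diagonal entries (1,1).

Computing H_k = (kernel of ∂_k) / (image of ∂_{k+1}):

  H_1: rank ker ∂_1 − rank ∂_2 = (3 − 2) − 0 = 1, and there is no ∂_2, so H_1 = Z.

(K is a triangulation of the circle S^1.)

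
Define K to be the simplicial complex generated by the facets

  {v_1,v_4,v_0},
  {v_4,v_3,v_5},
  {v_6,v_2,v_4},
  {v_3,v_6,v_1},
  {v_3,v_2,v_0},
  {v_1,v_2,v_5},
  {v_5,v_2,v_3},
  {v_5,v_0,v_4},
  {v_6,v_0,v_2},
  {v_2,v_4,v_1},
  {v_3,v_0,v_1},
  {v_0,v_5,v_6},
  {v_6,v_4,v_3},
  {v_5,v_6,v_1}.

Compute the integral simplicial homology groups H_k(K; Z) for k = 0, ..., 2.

H_0 = Z,  H_1 = Z^2,  H_2 = Z.

Order the vertices as v_0 < v_1 < v_2 < v_3 < v_4 < v_5 < v_6. Listing each simplex with vertices in this order, K has dimension 2 with simplices:

  0-simplices (7): [v_0], [v_1], [v_2], [v_3], [v_4], [v_5], [v_6]
  1-simplices (21): (21 of them)
  2-simplices (14): (14 of them)

giving chain groups C_0 ≅ Z^7, C_1 ≅ Z^21, C_2 ≅ Z^14.

Boundary ∂_1: C_1 → C_0 maps an edge to its endpoints' difference, ∂[p,q] = q − p.
This gives a 7×21 integer matrix of rank 6; reducing to Smith normal form yields diagonal entries (1,1,1,1,1,1).

Boundary ∂_2: C_2 → C_1 sends each 2-simplex [p,q,r] to [q,r] − [p,r] + [p,q]. For instance
  ∂[v_0,v_2,v_3] = [v_2,v_3] − [v_0,v_3] + [v_0,v_2],
  ∂[v_1,v_2,v_5] = [v_2,v_5] − [v_1,v_5] + [v_1,v_2].
The 21×14 boundary matrix has rank 13 and Smith normal form diag(1,1,1,1,1,1,1,1,1,1,1,1,1).

From H_k ≅ ker(∂_k) / im(∂_{k+1}) we obtain:

  H_0: rank C_0 − rank ∂_1 = 7 − 6 = 1, and the invariant factors of ∂_1 are all 1, so H_0 = Z.
  H_1: rank ker ∂_1 − rank ∂_2 = (21 − 6) − 13 = 2, and the invariant factors of ∂_2 are all 1, so H_1 = Z^2.
  H_2: rank ker ∂_2 − rank ∂_3 = (14 − 13) − 0 = 1, and there is no ∂_3, so H_2 = Z.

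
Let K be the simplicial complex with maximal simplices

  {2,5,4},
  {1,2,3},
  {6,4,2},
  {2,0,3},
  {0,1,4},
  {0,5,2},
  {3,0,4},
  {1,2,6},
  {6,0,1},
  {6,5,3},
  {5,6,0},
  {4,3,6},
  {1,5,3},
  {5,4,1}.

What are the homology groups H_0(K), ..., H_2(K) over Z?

We work with the vertex ordering 0 < 1 < 2 < 3 < 4 < 5 < 6. The simplices of K, each written with vertices in increasing order, are:

  0-simplices (7): [0], [1], [2], [3], [4], [5], [6]
  1-simplices (21): [0,1], [0,2], [0,3], [0,4], [0,5], [0,6], [1,2], [1,3], [1,4], [1,5], [1,6], [2,3], [2,4], [2,5], [2,6], [3,4], [3,5], [3,6], [4,5], [4,6], [5,6]
  2-simplices (14): [0,1,4], [0,1,6], [0,2,3], [0,2,5], [0,3,4], [0,5,6], [1,2,3], [1,2,6], [1,3,5], [1,4,5], [2,4,5], [2,4,6], [3,4,6], [3,5,6]

so the chain groups are C_0 ≅ Z^7, C_1 ≅ Z^21, C_2 ≅ Z^14.

Boundary ∂_1: C_1 → C_0 maps an edge to its endpoints' difference, ∂[p,q] = q − p. For instance
  ∂[2,4] = [4] − [2].
This gives a 7×21 integer matrix of rank 6; reducing to Smith normal form yields diagonal entries (1,1,1,1,1,1).

∂_2: C_2 → C_1 acts by ∂[p,q,r] = [q,r] − [p,r] + [p,q]. For instance
  ∂[1,3,5] = [3,5] − [1,5] + [1,3],
  ∂[3,4,6] = [4,6] − [3,6] + [3,4].
The resulting 21×14 matrix has rank 13, and its Smith normal form has invariant factors (1,1,1,1,1,1,1,1,1,1,1,1,1).

Computing H_k = (kernel of ∂_k) / (image of ∂_{k+1}):

  H_0: rank C_0 − rank ∂_1 = 7 − 6 = 1, and the invariant factors of ∂_1 are all 1, so H_0 ≅ Z.
  H_1: rank ker ∂_1 − rank ∂_2 = (21 − 6) − 13 = 2, and the invariant factors of ∂_2 are all 1, so H_1 ≅ Z^2.
  H_2: rank ker ∂_2 − rank ∂_3 = (14 − 13) − 0 = 1, and there is no ∂_3, so H_2 ≅ Z.

As a check, the Euler characteristic is 7 − 21 + 14 = 0, which agrees with 1 − 2 + 1 = 0.

H_0 = Z,  H_1 = Z^2,  H_2 = Z.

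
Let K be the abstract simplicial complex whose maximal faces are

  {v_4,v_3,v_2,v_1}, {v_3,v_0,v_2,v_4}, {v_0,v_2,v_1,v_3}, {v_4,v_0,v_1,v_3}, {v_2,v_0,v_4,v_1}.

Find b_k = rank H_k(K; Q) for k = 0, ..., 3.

b_0 = 1, b_1 = 0, b_2 = 0, b_3 = 1.

K has 5 vertices, 10 edges, 10 triangles, 5 3-simplices.
rank ∂_0 = 0, rank ∂_1 = 4 ⇒ b_0 = 5 − 0 − 4 = 1; all invariant factors of ∂_1 are 1 so no torsion. So H_0 ≅ Z.
rank ∂_1 = 4, rank ∂_2 = 6 ⇒ b_1 = 10 − 4 − 6 = 0; all invariant factors of ∂_2 are 1 so no torsion. So H_1 ≅ 0.
rank ∂_2 = 6, rank ∂_3 = 4 ⇒ b_2 = 10 − 6 − 4 = 0; all invariant factors of ∂_3 are 1 so no torsion. So H_2 ≅ 0.
rank ∂_3 = 4, rank ∂_4 = 0 ⇒ b_3 = 5 − 4 − 0 = 1. So H_3 ≅ Z.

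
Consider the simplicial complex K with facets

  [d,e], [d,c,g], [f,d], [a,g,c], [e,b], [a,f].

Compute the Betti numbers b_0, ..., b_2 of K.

b_0 = 1, b_1 = 1, b_2 = 0.

We work with the vertex ordering a < b < c < d < e < f < g. The simplices of K, each written with vertices in increasing order, are:

  0-simplices (7): a, b, c, d, e, f, g
  1-simplices (9): ac, af, ag, be, cd, cg, de, df, dg
  2-simplices (2): acg, cdg

Hence C_0 ≅ Z^7, C_1 ≅ Z^9, C_2 ≅ Z^2.

∂_1: C_1 → C_0 maps an edge to its endpoints' difference, ∂[p,q] = q − p. For instance
  ∂cd = d − c.
This gives a 7×9 integer matrix of rank 6; reducing to Smith normal form yields diagonal entries (1,1,1,1,1,1).

∂_2: C_2 → C_1 maps a triangle to the signed sum of its edges. For instance
  ∂acg = cg − ag + ac,
  ∂cdg = dg − cg + cd.
As a 9×2 matrix over Z this has rank 2, with invariant factors (1,1).

Reading off H_k = ker ∂_k / im ∂_{k+1}:

  H_0: rank C_0 − rank ∂_1 = 7 − 6 = 1, and the invariant factors of ∂_1 are all 1, so H_0 = Z.
  H_1: rank ker ∂_1 − rank ∂_2 = (9 − 6) − 2 = 1, and the invariant factors of ∂_2 are all 1, so H_1 = Z.
  H_2: rank ker ∂_2 − rank ∂_3 = (2 − 2) − 0 = 0, and there is no ∂_3, so H_2 = 0.

Hence the Betti numbers are b_0 = 1, b_1 = 1, b_2 = 0.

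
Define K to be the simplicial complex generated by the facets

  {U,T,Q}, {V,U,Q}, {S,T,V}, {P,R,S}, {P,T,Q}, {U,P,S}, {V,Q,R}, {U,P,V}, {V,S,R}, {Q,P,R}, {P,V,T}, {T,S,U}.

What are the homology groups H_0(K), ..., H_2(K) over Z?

Order the vertices as P < Q < R < S < T < U < V. Listing each simplex with vertices in this order, K has dimension 2 with simplices:

  0-simplices (7): P, Q, R, S, T, U, V
  1-simplices (18): PQ, PR, PS, PT, PU, PV, QR, QT, QU, QV, RS, RV, ST, SU, SV, TU, TV, UV
  2-simplices (12): PQR, PQT, PRS, PSU, PTV, PUV, QRV, QTU, QUV, RSV, STU, STV

giving chain groups C_0 ≅ Z^7, C_1 ≅ Z^18, C_2 ≅ Z^12.

The boundary map ∂_1: C_1 → C_0 is given by ∂[p,q] = [q] − [p]. For instance
  ∂QV = V − Q.
This gives a 7×18 integer matrix of rank 6; reducing to Smith normal form yields diagonal entries (1,1,1,1,1,1).

∂_2: C_2 → C_1 maps a triangle to the signed sum of its edges. For instance
  ∂PSU = SU − PU + PS,
  ∂PQT = QT − PT + PQ.
This gives a 18×12 integer matrix of rank 12; reducing to Smith normal form yields diagonal entries (1,1,1,1,1,1,1,1,1,1,1,2).

From H_k ≅ ker(∂_k) / im(∂_{k+1}) we obtain:

  H_0: rank C_0 − rank ∂_1 = 7 − 6 = 1, and the invariant factors of ∂_1 are all 1, so H_0 ≅ Z.
  H_1: rank ker ∂_1 − rank ∂_2 = (18 − 6) − 12 = 0, and ∂_2 has invariant factor 2 > 1, so H_1 ≅ Z/2.
  H_2: rank ker ∂_2 − rank ∂_3 = (12 − 12) − 0 = 0, and there is no ∂_3, so H_2 ≅ 0.

As a check, the Euler characteristic is 7 − 18 + 12 = 1, which agrees with 1 − 0 + 0 = 1.

H_0 ≅ Z,  H_1 ≅ Z/2,  H_2 = 0.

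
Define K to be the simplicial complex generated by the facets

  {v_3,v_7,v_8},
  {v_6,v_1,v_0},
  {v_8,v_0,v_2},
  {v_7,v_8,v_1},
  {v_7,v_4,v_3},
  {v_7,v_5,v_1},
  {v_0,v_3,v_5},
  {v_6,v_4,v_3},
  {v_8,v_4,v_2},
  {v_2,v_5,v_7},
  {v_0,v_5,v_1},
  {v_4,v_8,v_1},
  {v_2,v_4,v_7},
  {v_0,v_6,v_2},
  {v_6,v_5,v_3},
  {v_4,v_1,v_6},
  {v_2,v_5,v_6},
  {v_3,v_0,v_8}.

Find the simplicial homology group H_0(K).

H_0 = Z.

Order the vertices as v_0 < v_1 < v_2 < v_3 < v_4 < v_5 < v_6 < v_7 < v_8. Listing each simplex with vertices in this order, K has dimension 2 with simplices:

  0-simplices (9): [v_0], [v_1], [v_2], [v_3], [v_4], [v_5], [v_6], [v_7], [v_8]
  1-simplices (27): (27 of them)
  2-simplices (18): (18 of them)

so the chain groups are C_0 ≅ Z^9, C_1 ≅ Z^27, C_2 ≅ Z^18.

Boundary ∂_1: C_1 → C_0 sends each edge [p,q] (with p < q) to q − p. For instance
  ∂[v_0,v_6] = [v_6] − [v_0].
The resulting 9×27 matrix has rank 8, and its Smith normal form has invariant factors (1,1,1,1,1,1,1,1).

∂_2: C_2 → C_1 acts by ∂[p,q,r] = [q,r] − [p,r] + [p,q]. For instance
  ∂[v_3,v_4,v_6] = [v_4,v_6] − [v_3,v_6] + [v_3,v_4],
  ∂[v_3,v_5,v_6] = [v_5,v_6] − [v_3,v_6] + [v_3,v_5].
The resulting 27×18 matrix has rank 18, and its Smith normal form has invariant factors (1,1,1,1,1,1,1,1,1,1,1,1,1,1,1,1,1,2).

Computing H_k = (kernel of ∂_k) / (image of ∂_{k+1}):

  H_0: rank C_0 − rank ∂_1 = 9 − 8 = 1, and the invariant factors of ∂_1 are all 1, so H_0 ≅ Z.

(K is a triangulation of the Klein bottle.)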